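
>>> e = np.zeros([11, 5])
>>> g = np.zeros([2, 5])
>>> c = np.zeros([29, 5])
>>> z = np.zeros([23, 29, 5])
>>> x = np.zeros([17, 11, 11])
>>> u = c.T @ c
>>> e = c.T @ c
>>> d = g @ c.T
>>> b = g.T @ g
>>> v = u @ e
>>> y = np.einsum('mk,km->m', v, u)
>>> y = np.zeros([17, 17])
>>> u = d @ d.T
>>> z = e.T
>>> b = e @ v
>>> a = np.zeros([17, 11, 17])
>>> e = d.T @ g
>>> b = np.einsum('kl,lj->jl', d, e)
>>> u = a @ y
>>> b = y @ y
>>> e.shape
(29, 5)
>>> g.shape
(2, 5)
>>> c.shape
(29, 5)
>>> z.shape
(5, 5)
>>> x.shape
(17, 11, 11)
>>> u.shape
(17, 11, 17)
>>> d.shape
(2, 29)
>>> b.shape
(17, 17)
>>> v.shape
(5, 5)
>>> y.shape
(17, 17)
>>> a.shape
(17, 11, 17)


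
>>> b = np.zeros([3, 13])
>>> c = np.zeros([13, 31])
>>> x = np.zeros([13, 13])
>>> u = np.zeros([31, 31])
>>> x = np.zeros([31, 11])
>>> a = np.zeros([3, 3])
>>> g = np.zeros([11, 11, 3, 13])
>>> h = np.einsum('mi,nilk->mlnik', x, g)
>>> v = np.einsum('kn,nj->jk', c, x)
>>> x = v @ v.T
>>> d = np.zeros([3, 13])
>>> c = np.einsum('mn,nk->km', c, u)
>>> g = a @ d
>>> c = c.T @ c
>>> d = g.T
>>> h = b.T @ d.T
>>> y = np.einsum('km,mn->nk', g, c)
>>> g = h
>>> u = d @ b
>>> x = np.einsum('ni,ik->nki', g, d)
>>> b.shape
(3, 13)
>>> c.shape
(13, 13)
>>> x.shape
(13, 3, 13)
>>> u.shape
(13, 13)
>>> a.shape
(3, 3)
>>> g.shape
(13, 13)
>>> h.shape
(13, 13)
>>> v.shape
(11, 13)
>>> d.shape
(13, 3)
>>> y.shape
(13, 3)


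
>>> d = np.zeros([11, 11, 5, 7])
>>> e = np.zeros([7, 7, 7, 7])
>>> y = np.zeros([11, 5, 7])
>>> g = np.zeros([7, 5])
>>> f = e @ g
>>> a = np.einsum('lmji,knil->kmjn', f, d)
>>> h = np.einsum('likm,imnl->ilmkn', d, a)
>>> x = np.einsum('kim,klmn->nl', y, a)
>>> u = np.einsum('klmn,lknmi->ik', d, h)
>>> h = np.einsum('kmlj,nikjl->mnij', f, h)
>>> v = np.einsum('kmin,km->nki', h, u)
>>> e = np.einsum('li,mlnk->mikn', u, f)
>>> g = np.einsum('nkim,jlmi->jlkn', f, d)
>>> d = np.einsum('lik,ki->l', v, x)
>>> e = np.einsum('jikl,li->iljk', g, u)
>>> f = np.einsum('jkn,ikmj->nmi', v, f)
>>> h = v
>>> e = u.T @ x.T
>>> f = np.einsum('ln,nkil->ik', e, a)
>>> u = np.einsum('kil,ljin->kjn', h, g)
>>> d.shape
(5,)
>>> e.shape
(11, 11)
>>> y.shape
(11, 5, 7)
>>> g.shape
(11, 11, 7, 7)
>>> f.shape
(7, 7)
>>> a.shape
(11, 7, 7, 11)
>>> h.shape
(5, 7, 11)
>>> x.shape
(11, 7)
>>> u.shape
(5, 11, 7)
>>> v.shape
(5, 7, 11)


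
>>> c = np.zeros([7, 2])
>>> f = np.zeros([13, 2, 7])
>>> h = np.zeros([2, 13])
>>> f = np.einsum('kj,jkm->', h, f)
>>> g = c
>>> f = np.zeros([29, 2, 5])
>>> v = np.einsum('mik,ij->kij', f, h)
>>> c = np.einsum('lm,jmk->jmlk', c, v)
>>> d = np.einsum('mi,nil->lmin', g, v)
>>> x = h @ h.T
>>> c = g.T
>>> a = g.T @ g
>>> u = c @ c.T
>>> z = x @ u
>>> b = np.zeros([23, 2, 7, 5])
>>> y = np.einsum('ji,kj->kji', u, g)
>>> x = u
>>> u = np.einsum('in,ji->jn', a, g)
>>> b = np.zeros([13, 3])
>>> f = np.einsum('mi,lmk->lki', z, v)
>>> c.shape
(2, 7)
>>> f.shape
(5, 13, 2)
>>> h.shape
(2, 13)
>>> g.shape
(7, 2)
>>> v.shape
(5, 2, 13)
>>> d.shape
(13, 7, 2, 5)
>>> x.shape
(2, 2)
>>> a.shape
(2, 2)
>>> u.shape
(7, 2)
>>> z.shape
(2, 2)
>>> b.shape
(13, 3)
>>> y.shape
(7, 2, 2)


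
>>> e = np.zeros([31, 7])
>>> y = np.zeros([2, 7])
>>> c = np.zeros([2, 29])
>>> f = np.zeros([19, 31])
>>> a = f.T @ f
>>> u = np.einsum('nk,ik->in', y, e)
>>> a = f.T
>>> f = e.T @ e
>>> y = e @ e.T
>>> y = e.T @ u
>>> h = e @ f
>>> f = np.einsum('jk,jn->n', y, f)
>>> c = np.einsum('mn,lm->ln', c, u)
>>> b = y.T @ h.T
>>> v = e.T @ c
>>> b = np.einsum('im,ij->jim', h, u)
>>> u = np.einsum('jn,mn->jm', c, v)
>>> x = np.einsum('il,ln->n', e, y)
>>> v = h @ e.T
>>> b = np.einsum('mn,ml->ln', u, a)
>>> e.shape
(31, 7)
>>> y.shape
(7, 2)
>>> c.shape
(31, 29)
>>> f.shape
(7,)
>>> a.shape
(31, 19)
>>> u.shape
(31, 7)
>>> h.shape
(31, 7)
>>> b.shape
(19, 7)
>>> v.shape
(31, 31)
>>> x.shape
(2,)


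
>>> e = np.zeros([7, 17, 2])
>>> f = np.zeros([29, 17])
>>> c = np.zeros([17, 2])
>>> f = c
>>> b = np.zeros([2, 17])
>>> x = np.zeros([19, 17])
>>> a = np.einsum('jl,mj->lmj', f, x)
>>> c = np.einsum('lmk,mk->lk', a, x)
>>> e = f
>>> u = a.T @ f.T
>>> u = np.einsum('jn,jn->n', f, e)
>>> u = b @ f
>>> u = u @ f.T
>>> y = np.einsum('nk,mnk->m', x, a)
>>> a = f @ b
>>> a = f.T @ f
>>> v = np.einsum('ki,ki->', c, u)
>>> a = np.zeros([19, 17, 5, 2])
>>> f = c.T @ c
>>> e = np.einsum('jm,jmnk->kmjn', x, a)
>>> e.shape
(2, 17, 19, 5)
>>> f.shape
(17, 17)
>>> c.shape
(2, 17)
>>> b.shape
(2, 17)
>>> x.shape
(19, 17)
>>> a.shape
(19, 17, 5, 2)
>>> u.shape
(2, 17)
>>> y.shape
(2,)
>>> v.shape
()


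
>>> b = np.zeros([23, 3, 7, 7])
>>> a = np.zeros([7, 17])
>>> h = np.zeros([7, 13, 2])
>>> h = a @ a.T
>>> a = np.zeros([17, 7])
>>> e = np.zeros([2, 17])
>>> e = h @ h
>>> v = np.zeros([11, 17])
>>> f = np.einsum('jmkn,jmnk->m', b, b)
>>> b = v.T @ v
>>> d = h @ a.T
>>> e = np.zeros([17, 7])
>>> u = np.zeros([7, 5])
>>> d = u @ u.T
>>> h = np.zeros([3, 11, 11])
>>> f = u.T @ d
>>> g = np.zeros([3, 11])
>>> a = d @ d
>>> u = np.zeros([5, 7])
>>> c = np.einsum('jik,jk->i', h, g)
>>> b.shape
(17, 17)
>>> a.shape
(7, 7)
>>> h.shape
(3, 11, 11)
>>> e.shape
(17, 7)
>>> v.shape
(11, 17)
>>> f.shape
(5, 7)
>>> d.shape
(7, 7)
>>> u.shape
(5, 7)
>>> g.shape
(3, 11)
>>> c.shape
(11,)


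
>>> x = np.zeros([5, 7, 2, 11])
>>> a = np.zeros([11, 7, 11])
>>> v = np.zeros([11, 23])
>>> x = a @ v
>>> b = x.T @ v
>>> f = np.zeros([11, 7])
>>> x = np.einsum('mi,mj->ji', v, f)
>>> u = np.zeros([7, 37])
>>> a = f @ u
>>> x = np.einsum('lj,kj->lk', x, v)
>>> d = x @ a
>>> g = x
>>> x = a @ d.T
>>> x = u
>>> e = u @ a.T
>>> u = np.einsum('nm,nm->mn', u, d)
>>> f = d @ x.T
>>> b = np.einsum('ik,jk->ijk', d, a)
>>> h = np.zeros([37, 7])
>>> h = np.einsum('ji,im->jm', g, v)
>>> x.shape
(7, 37)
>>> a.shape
(11, 37)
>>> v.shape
(11, 23)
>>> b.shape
(7, 11, 37)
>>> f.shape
(7, 7)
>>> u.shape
(37, 7)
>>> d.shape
(7, 37)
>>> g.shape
(7, 11)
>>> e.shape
(7, 11)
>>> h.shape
(7, 23)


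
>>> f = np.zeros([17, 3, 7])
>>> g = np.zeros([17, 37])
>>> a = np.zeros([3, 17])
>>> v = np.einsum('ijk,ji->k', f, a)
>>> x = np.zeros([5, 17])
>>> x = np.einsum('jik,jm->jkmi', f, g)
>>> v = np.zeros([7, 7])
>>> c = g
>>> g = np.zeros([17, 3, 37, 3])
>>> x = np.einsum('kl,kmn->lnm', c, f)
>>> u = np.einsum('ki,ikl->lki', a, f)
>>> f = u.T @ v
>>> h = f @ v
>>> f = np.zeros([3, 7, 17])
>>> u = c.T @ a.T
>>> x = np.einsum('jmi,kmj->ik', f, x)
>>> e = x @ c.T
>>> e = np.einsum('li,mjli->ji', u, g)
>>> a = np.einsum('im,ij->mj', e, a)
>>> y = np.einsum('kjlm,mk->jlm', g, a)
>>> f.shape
(3, 7, 17)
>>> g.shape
(17, 3, 37, 3)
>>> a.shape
(3, 17)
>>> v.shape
(7, 7)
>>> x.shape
(17, 37)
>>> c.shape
(17, 37)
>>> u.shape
(37, 3)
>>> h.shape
(17, 3, 7)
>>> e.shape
(3, 3)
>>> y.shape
(3, 37, 3)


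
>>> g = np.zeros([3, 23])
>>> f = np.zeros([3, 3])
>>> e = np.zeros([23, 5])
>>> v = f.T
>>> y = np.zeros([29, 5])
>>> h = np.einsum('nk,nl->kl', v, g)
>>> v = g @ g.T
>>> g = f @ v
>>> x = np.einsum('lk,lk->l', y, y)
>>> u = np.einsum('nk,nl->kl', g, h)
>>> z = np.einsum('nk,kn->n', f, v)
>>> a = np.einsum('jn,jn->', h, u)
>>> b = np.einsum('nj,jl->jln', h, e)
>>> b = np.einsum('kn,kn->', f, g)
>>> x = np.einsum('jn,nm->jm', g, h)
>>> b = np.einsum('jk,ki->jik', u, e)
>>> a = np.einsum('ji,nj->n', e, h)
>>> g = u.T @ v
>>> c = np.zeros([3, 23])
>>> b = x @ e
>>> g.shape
(23, 3)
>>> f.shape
(3, 3)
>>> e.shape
(23, 5)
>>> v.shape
(3, 3)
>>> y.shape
(29, 5)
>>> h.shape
(3, 23)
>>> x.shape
(3, 23)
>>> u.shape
(3, 23)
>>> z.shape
(3,)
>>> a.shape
(3,)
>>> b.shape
(3, 5)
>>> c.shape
(3, 23)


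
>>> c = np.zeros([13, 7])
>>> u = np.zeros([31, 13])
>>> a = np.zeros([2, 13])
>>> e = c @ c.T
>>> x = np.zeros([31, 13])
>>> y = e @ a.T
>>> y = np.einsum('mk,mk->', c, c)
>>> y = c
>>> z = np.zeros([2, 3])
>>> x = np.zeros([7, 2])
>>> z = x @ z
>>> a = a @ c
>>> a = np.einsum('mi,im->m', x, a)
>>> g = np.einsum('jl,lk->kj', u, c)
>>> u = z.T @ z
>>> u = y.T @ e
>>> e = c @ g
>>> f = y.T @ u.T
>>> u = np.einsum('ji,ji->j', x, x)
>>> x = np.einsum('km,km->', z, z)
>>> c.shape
(13, 7)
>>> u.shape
(7,)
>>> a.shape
(7,)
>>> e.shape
(13, 31)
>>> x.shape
()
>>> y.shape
(13, 7)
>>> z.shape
(7, 3)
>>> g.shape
(7, 31)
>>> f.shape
(7, 7)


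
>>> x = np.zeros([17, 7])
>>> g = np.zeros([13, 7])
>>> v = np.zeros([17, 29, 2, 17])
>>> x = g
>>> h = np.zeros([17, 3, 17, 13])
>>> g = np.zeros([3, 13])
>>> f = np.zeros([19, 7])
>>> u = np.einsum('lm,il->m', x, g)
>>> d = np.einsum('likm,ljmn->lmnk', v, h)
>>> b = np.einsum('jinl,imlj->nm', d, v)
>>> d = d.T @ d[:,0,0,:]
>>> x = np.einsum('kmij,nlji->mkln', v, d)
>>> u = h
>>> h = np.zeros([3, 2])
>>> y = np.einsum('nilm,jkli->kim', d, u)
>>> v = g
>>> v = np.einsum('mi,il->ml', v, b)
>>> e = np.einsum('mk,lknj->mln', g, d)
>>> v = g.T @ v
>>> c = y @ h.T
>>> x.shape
(29, 17, 13, 2)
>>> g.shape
(3, 13)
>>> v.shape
(13, 29)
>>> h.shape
(3, 2)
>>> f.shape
(19, 7)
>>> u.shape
(17, 3, 17, 13)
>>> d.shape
(2, 13, 17, 2)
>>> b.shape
(13, 29)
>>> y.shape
(3, 13, 2)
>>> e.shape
(3, 2, 17)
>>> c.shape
(3, 13, 3)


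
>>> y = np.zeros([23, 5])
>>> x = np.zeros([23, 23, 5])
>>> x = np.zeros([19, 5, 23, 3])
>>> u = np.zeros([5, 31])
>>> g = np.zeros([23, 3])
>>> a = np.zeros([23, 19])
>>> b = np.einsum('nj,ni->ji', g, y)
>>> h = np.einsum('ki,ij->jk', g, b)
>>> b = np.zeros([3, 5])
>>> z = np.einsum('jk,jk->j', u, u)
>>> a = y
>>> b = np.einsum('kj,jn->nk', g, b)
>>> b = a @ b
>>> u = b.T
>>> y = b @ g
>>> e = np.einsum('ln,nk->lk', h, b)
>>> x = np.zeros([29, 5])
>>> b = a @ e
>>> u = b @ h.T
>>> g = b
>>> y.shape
(23, 3)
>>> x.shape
(29, 5)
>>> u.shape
(23, 5)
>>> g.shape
(23, 23)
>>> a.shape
(23, 5)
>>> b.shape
(23, 23)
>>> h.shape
(5, 23)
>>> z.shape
(5,)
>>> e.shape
(5, 23)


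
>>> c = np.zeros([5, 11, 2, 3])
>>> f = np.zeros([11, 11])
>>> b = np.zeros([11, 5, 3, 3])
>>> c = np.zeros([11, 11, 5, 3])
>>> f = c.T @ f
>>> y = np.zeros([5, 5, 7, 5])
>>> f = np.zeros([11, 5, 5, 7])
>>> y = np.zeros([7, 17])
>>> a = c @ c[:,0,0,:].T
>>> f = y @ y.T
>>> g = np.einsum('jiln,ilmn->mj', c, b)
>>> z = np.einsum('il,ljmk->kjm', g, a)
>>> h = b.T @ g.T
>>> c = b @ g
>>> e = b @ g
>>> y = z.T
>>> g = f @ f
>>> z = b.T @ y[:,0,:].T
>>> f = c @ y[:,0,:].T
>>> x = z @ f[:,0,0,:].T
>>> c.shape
(11, 5, 3, 11)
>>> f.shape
(11, 5, 3, 5)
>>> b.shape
(11, 5, 3, 3)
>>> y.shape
(5, 11, 11)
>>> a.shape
(11, 11, 5, 11)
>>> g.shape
(7, 7)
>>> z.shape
(3, 3, 5, 5)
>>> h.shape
(3, 3, 5, 3)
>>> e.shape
(11, 5, 3, 11)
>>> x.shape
(3, 3, 5, 11)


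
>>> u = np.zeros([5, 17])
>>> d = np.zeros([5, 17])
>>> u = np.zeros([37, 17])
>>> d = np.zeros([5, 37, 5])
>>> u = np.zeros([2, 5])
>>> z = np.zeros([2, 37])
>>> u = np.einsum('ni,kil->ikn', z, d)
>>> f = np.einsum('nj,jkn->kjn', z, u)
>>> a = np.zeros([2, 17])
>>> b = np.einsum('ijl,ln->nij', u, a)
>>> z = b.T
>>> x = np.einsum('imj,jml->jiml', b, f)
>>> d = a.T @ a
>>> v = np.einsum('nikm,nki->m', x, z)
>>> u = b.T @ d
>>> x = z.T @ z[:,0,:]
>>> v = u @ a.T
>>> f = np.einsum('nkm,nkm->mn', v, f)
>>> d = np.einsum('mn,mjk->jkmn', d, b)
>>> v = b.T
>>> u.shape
(5, 37, 17)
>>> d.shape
(37, 5, 17, 17)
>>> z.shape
(5, 37, 17)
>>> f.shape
(2, 5)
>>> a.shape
(2, 17)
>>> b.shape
(17, 37, 5)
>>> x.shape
(17, 37, 17)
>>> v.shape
(5, 37, 17)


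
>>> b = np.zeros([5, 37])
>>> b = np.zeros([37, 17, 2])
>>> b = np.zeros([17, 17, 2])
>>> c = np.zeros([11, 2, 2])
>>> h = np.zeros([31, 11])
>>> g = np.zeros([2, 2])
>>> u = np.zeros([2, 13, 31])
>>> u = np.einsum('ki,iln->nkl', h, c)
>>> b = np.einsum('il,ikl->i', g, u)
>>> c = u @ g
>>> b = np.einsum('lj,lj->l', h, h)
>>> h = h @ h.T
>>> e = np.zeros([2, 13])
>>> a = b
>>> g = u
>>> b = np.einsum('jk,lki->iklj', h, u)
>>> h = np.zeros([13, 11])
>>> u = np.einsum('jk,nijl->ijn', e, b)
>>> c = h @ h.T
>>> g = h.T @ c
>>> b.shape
(2, 31, 2, 31)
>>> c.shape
(13, 13)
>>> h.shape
(13, 11)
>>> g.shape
(11, 13)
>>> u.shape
(31, 2, 2)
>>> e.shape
(2, 13)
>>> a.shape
(31,)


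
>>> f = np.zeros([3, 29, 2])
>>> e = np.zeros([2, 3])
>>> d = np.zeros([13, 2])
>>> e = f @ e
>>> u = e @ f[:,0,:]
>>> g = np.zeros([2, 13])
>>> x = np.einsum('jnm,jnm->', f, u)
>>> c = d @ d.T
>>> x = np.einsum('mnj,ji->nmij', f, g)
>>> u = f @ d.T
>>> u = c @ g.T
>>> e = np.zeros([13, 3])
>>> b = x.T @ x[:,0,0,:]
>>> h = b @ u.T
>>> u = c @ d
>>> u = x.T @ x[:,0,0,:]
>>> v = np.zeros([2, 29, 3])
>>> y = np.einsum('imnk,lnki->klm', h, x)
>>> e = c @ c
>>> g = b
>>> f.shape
(3, 29, 2)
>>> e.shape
(13, 13)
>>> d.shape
(13, 2)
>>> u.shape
(2, 13, 3, 2)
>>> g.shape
(2, 13, 3, 2)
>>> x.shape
(29, 3, 13, 2)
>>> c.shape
(13, 13)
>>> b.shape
(2, 13, 3, 2)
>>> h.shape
(2, 13, 3, 13)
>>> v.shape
(2, 29, 3)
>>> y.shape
(13, 29, 13)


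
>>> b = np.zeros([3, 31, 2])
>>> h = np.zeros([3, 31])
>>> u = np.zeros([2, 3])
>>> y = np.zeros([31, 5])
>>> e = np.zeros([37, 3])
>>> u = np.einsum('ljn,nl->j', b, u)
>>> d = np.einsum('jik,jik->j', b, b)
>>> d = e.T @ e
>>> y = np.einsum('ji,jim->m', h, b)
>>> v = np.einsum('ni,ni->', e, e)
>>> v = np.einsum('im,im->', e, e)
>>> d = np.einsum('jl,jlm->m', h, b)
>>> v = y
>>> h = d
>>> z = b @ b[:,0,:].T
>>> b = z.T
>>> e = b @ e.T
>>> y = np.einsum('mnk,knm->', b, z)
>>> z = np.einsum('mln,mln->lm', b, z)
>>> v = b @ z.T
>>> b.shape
(3, 31, 3)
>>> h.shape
(2,)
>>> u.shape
(31,)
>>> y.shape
()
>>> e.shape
(3, 31, 37)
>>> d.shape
(2,)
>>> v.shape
(3, 31, 31)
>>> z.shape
(31, 3)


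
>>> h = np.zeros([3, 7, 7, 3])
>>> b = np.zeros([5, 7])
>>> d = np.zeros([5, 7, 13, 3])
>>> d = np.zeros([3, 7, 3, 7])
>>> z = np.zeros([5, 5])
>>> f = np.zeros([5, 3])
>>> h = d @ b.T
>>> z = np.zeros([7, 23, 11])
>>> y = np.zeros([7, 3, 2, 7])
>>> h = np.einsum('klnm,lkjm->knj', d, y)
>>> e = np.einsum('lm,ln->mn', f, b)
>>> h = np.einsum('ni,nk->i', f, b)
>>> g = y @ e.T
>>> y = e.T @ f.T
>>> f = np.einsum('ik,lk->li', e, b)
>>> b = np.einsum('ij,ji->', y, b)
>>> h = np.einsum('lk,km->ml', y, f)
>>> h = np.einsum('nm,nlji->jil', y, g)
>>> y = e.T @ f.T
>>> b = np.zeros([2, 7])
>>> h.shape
(2, 3, 3)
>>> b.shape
(2, 7)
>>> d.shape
(3, 7, 3, 7)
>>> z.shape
(7, 23, 11)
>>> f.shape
(5, 3)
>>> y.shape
(7, 5)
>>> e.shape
(3, 7)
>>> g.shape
(7, 3, 2, 3)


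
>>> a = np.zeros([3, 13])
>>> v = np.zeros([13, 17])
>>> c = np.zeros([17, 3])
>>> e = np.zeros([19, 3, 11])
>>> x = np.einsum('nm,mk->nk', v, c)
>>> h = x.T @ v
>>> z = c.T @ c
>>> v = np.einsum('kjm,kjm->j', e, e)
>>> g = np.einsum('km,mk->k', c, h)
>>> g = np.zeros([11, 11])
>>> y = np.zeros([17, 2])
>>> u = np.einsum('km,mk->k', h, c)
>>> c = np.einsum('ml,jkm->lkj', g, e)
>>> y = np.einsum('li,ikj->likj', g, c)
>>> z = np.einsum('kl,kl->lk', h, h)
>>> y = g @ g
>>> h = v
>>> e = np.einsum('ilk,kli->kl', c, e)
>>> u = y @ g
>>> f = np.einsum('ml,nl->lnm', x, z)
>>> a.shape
(3, 13)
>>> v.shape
(3,)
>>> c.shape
(11, 3, 19)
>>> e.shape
(19, 3)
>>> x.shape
(13, 3)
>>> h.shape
(3,)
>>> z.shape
(17, 3)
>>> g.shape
(11, 11)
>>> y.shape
(11, 11)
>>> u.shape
(11, 11)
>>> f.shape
(3, 17, 13)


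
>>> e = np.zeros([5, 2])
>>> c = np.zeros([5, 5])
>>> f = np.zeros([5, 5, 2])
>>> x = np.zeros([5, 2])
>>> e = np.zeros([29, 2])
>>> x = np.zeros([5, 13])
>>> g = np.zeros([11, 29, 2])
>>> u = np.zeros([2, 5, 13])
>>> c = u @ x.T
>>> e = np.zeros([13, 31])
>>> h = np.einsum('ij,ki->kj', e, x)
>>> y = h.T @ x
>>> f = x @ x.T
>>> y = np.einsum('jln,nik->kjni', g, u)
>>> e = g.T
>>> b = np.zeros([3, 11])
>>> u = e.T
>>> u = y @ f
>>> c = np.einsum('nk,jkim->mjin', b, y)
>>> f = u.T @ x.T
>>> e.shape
(2, 29, 11)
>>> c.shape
(5, 13, 2, 3)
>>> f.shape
(5, 2, 11, 5)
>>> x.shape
(5, 13)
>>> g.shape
(11, 29, 2)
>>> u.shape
(13, 11, 2, 5)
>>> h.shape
(5, 31)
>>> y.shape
(13, 11, 2, 5)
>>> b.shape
(3, 11)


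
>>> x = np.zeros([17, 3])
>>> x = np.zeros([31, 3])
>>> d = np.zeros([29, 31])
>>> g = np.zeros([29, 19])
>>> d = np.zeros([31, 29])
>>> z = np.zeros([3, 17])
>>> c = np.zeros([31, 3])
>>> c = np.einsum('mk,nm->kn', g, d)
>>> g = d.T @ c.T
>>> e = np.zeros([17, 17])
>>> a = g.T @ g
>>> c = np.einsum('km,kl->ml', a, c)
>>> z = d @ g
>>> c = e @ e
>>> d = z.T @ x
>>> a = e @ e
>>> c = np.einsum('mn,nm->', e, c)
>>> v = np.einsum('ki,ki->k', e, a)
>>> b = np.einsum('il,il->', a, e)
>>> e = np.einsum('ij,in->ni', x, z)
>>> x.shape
(31, 3)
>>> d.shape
(19, 3)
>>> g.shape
(29, 19)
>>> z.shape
(31, 19)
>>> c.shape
()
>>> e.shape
(19, 31)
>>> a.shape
(17, 17)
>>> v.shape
(17,)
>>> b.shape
()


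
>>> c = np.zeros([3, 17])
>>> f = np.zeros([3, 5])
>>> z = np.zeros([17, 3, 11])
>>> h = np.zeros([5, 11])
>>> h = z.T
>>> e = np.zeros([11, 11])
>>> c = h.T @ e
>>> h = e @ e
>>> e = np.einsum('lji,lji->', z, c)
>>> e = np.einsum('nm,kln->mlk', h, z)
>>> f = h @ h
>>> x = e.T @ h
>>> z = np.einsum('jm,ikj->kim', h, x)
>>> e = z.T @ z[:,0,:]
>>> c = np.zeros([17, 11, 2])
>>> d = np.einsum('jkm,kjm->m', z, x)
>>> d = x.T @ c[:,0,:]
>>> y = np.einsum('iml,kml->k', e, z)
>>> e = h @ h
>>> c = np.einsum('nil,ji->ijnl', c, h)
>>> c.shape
(11, 11, 17, 2)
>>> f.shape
(11, 11)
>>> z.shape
(3, 17, 11)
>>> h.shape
(11, 11)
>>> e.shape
(11, 11)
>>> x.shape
(17, 3, 11)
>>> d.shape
(11, 3, 2)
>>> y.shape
(3,)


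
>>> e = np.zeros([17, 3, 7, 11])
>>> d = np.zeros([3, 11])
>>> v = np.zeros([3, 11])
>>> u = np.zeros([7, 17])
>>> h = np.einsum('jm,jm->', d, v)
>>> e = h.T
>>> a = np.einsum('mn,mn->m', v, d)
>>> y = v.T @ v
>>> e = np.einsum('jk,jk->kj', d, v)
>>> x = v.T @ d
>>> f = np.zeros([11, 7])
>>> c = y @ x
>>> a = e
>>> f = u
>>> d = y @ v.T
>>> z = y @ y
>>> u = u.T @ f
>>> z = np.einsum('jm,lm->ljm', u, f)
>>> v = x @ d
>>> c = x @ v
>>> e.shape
(11, 3)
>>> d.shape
(11, 3)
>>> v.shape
(11, 3)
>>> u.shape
(17, 17)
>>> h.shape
()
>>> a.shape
(11, 3)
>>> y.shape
(11, 11)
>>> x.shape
(11, 11)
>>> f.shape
(7, 17)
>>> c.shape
(11, 3)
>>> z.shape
(7, 17, 17)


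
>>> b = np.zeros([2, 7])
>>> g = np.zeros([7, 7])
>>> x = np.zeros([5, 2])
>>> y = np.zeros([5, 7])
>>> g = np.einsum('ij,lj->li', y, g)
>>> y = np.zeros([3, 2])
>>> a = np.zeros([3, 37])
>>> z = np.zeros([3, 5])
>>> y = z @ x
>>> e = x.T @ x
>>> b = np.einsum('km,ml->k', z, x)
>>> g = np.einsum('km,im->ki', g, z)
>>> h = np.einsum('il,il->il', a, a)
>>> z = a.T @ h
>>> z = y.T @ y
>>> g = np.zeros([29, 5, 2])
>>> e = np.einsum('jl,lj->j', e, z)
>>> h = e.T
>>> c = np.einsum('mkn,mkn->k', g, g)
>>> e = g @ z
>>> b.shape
(3,)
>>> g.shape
(29, 5, 2)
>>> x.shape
(5, 2)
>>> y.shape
(3, 2)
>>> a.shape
(3, 37)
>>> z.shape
(2, 2)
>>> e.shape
(29, 5, 2)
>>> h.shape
(2,)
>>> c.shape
(5,)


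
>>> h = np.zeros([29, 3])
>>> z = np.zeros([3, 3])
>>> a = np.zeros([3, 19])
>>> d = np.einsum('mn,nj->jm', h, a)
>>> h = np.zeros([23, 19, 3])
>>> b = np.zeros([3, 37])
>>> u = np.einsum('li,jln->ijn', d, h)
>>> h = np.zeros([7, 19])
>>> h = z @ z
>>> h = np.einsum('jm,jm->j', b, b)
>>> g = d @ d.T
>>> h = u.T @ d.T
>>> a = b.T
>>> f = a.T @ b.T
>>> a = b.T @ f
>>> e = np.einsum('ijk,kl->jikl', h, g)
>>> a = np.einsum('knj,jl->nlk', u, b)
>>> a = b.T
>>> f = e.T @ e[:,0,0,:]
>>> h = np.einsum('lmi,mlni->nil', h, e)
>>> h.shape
(19, 19, 3)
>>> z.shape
(3, 3)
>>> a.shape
(37, 3)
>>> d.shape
(19, 29)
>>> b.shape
(3, 37)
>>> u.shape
(29, 23, 3)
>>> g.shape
(19, 19)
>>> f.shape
(19, 19, 3, 19)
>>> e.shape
(23, 3, 19, 19)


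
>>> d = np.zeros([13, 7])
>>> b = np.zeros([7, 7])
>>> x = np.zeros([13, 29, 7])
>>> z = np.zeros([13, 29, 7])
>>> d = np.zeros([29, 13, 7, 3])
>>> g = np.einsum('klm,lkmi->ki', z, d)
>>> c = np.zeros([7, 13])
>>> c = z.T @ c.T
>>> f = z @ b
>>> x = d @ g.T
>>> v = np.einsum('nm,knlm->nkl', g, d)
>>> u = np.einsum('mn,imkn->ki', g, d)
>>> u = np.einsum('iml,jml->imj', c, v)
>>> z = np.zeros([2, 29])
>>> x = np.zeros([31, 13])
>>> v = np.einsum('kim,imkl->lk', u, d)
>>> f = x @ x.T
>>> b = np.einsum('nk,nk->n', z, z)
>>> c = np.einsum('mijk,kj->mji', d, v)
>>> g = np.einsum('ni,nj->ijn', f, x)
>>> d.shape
(29, 13, 7, 3)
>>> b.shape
(2,)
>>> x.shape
(31, 13)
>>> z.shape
(2, 29)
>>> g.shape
(31, 13, 31)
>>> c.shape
(29, 7, 13)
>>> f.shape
(31, 31)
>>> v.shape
(3, 7)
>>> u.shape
(7, 29, 13)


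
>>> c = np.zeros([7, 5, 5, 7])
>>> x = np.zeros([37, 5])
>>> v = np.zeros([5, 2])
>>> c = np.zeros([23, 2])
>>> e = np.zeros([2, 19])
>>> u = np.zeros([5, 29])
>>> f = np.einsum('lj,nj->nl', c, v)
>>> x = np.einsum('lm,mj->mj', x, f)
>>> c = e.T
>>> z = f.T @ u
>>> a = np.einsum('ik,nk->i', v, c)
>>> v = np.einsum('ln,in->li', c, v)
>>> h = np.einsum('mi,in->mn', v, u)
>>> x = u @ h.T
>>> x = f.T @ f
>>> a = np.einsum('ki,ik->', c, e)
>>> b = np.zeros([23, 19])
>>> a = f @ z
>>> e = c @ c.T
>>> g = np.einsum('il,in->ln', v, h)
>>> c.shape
(19, 2)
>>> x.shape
(23, 23)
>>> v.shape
(19, 5)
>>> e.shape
(19, 19)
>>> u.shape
(5, 29)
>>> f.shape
(5, 23)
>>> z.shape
(23, 29)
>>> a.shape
(5, 29)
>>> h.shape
(19, 29)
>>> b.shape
(23, 19)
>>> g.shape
(5, 29)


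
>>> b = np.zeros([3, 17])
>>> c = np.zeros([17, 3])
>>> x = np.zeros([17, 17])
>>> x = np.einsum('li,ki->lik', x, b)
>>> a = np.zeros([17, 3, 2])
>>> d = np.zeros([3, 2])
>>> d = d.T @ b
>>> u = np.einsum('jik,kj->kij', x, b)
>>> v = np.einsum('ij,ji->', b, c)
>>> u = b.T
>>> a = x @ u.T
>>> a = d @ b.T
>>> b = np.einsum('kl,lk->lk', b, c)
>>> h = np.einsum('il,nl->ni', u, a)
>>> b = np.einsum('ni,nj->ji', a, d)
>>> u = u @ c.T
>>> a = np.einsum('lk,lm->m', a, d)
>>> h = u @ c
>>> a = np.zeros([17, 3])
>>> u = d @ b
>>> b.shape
(17, 3)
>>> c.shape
(17, 3)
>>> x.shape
(17, 17, 3)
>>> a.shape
(17, 3)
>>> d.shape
(2, 17)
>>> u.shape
(2, 3)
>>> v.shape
()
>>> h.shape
(17, 3)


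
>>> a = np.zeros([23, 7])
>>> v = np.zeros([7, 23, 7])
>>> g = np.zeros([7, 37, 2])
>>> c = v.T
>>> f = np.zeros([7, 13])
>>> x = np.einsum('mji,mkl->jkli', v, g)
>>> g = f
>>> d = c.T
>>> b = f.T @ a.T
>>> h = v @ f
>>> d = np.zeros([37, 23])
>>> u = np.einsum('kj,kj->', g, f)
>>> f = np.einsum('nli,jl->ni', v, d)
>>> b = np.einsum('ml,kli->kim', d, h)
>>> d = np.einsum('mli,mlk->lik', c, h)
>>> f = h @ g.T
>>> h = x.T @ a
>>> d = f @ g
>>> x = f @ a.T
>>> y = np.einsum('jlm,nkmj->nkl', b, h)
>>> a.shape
(23, 7)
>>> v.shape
(7, 23, 7)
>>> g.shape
(7, 13)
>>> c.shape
(7, 23, 7)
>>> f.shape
(7, 23, 7)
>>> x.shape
(7, 23, 23)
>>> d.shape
(7, 23, 13)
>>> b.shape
(7, 13, 37)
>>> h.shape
(7, 2, 37, 7)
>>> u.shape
()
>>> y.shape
(7, 2, 13)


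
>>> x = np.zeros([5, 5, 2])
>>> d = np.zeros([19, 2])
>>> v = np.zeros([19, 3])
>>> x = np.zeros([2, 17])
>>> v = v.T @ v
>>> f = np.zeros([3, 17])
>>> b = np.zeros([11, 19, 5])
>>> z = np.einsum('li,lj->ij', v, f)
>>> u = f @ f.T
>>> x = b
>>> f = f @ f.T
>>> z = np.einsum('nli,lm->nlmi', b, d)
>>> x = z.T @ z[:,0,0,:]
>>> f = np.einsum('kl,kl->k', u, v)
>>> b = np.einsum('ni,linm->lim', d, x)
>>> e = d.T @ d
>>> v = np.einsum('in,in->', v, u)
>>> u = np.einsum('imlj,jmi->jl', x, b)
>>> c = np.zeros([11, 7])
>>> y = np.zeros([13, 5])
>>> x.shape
(5, 2, 19, 5)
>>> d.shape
(19, 2)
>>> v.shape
()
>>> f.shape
(3,)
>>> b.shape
(5, 2, 5)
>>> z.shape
(11, 19, 2, 5)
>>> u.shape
(5, 19)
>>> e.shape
(2, 2)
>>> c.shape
(11, 7)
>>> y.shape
(13, 5)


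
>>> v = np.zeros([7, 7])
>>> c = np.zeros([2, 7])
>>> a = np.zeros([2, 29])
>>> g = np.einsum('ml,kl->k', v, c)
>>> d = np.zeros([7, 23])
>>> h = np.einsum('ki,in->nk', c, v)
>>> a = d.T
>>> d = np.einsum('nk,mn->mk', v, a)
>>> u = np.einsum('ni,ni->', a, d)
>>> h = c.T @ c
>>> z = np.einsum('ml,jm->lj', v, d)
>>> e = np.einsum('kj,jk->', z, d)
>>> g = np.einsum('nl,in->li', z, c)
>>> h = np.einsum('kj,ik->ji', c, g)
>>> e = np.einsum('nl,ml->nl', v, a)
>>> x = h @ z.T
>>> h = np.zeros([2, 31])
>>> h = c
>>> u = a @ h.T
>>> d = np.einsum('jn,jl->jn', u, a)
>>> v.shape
(7, 7)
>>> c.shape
(2, 7)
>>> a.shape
(23, 7)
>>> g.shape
(23, 2)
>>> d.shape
(23, 2)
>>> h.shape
(2, 7)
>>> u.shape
(23, 2)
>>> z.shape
(7, 23)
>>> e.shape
(7, 7)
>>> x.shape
(7, 7)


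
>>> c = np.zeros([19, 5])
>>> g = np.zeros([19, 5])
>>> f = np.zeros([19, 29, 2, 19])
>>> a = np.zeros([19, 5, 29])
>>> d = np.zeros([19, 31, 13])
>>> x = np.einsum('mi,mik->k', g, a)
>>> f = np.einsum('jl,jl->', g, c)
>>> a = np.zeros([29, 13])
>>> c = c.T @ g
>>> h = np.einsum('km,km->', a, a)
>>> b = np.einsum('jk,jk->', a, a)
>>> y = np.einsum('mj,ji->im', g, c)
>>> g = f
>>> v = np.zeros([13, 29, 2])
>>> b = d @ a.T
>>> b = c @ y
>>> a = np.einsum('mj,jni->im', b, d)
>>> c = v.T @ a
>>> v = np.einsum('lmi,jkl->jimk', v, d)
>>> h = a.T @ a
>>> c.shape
(2, 29, 5)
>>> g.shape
()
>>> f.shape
()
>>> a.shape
(13, 5)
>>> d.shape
(19, 31, 13)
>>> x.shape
(29,)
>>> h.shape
(5, 5)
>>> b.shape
(5, 19)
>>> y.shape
(5, 19)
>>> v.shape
(19, 2, 29, 31)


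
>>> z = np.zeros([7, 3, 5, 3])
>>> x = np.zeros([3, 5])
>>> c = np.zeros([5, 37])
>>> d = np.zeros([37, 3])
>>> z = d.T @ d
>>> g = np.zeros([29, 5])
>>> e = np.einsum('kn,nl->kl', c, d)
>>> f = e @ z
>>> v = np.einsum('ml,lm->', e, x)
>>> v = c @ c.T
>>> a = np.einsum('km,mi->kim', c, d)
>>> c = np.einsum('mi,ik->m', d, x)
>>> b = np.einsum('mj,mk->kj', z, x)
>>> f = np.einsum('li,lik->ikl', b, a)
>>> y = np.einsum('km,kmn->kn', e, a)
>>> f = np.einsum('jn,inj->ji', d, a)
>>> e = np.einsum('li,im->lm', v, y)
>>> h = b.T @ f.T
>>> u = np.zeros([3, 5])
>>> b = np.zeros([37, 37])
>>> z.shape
(3, 3)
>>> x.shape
(3, 5)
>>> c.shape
(37,)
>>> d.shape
(37, 3)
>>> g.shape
(29, 5)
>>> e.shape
(5, 37)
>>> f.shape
(37, 5)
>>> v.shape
(5, 5)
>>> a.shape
(5, 3, 37)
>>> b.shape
(37, 37)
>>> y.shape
(5, 37)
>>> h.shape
(3, 37)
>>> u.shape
(3, 5)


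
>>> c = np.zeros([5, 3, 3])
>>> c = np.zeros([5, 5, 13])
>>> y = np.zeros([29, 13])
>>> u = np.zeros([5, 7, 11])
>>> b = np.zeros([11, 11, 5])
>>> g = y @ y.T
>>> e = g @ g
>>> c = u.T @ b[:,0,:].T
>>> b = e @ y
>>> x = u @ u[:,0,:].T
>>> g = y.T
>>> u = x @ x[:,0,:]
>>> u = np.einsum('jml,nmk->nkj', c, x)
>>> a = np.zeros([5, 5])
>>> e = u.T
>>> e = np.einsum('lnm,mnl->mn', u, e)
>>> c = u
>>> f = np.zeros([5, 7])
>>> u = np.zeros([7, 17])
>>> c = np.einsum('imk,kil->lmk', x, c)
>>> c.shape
(11, 7, 5)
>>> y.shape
(29, 13)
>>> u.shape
(7, 17)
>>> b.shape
(29, 13)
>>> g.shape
(13, 29)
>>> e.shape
(11, 5)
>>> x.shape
(5, 7, 5)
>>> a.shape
(5, 5)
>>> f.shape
(5, 7)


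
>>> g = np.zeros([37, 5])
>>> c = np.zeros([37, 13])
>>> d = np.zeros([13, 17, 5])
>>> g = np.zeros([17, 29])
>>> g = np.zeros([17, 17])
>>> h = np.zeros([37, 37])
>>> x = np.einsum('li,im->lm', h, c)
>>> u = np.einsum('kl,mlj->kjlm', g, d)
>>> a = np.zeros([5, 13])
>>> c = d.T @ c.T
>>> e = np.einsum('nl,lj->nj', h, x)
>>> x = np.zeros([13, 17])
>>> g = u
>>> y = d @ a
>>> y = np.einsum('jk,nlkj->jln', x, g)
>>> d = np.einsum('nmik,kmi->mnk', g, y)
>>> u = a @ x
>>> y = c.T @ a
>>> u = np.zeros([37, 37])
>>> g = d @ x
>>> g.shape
(5, 17, 17)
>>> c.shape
(5, 17, 37)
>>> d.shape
(5, 17, 13)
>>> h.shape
(37, 37)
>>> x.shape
(13, 17)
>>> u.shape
(37, 37)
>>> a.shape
(5, 13)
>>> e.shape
(37, 13)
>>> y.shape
(37, 17, 13)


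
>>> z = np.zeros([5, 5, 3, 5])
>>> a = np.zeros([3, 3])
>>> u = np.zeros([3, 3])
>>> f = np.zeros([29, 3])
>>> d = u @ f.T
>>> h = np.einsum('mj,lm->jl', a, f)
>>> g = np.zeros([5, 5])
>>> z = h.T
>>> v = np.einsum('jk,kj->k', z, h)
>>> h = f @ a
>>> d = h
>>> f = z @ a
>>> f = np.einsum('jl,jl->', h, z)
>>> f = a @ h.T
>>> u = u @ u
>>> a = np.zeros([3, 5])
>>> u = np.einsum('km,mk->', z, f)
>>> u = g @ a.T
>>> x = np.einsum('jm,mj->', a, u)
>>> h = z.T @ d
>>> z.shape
(29, 3)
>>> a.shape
(3, 5)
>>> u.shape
(5, 3)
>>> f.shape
(3, 29)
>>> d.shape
(29, 3)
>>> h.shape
(3, 3)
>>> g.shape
(5, 5)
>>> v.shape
(3,)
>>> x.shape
()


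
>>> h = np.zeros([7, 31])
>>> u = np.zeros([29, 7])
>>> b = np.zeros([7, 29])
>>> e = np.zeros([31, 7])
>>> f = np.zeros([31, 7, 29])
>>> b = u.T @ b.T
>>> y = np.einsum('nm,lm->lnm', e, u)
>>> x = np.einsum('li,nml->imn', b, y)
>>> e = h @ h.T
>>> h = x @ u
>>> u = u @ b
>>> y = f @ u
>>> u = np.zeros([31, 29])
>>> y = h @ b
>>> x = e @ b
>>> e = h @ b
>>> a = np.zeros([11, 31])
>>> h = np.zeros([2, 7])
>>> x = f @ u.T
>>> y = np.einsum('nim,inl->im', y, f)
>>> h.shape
(2, 7)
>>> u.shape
(31, 29)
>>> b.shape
(7, 7)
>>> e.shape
(7, 31, 7)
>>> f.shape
(31, 7, 29)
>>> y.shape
(31, 7)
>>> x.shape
(31, 7, 31)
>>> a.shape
(11, 31)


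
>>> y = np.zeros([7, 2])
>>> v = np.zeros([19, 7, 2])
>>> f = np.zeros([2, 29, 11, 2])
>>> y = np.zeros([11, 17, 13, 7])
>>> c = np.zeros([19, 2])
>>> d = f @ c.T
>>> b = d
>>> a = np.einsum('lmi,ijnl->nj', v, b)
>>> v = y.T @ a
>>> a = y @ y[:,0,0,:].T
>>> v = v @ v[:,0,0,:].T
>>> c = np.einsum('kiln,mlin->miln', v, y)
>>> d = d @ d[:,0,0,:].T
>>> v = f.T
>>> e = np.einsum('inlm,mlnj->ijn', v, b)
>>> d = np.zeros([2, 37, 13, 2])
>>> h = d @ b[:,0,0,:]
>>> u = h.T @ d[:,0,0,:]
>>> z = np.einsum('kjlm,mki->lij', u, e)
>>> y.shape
(11, 17, 13, 7)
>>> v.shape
(2, 11, 29, 2)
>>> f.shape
(2, 29, 11, 2)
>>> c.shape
(11, 13, 17, 7)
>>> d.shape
(2, 37, 13, 2)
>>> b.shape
(2, 29, 11, 19)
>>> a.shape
(11, 17, 13, 11)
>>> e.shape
(2, 19, 11)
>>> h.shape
(2, 37, 13, 19)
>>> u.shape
(19, 13, 37, 2)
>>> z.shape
(37, 11, 13)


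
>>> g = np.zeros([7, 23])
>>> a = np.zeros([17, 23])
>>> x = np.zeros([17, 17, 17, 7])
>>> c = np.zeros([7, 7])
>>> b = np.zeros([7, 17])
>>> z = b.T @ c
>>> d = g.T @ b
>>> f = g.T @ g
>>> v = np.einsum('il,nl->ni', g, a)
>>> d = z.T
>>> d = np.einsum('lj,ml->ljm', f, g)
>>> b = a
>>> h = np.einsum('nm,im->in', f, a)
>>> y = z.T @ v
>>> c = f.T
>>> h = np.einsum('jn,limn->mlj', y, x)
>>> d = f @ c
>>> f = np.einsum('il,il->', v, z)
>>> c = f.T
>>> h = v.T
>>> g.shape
(7, 23)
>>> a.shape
(17, 23)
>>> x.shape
(17, 17, 17, 7)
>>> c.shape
()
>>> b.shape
(17, 23)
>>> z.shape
(17, 7)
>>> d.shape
(23, 23)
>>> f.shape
()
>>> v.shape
(17, 7)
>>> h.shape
(7, 17)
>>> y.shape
(7, 7)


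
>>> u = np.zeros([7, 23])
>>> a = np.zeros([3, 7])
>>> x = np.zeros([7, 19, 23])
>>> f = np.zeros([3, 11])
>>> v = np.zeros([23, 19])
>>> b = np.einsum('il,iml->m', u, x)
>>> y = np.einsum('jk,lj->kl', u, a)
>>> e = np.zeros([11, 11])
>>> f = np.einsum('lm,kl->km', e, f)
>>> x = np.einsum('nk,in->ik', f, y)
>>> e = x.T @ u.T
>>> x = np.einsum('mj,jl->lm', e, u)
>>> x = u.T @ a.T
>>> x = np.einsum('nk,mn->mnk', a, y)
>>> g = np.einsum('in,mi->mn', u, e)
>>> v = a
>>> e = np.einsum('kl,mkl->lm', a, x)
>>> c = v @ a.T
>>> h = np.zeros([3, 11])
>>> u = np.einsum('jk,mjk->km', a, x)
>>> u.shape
(7, 23)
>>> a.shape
(3, 7)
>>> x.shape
(23, 3, 7)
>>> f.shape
(3, 11)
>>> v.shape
(3, 7)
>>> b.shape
(19,)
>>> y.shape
(23, 3)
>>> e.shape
(7, 23)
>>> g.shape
(11, 23)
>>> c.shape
(3, 3)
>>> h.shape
(3, 11)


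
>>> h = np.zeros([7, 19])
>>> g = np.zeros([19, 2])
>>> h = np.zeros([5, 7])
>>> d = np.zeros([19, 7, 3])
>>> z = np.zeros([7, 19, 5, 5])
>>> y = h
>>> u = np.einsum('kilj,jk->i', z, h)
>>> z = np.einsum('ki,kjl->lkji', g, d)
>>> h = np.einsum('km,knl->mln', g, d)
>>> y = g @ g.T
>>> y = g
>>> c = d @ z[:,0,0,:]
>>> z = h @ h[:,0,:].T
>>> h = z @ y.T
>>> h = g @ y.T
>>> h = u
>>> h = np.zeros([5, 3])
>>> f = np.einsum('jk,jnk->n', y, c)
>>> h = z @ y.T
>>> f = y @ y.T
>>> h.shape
(2, 3, 19)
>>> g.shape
(19, 2)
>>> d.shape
(19, 7, 3)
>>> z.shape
(2, 3, 2)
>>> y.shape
(19, 2)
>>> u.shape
(19,)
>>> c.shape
(19, 7, 2)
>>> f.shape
(19, 19)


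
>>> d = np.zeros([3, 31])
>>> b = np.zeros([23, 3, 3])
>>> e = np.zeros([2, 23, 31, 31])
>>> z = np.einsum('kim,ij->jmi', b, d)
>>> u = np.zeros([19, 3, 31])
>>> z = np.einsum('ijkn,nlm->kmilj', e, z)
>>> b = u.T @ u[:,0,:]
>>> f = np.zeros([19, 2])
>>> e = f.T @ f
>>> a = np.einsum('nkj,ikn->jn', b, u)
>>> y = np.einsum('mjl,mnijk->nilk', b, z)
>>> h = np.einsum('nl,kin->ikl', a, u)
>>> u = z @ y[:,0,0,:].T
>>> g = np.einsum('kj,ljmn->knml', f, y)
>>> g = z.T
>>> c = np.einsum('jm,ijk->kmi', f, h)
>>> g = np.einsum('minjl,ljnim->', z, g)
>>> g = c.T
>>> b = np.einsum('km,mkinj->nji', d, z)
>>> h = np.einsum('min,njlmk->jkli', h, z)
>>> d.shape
(3, 31)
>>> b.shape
(3, 23, 2)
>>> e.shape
(2, 2)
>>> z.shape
(31, 3, 2, 3, 23)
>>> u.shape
(31, 3, 2, 3, 3)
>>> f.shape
(19, 2)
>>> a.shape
(31, 31)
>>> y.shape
(3, 2, 31, 23)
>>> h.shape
(3, 23, 2, 19)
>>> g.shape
(3, 2, 31)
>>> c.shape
(31, 2, 3)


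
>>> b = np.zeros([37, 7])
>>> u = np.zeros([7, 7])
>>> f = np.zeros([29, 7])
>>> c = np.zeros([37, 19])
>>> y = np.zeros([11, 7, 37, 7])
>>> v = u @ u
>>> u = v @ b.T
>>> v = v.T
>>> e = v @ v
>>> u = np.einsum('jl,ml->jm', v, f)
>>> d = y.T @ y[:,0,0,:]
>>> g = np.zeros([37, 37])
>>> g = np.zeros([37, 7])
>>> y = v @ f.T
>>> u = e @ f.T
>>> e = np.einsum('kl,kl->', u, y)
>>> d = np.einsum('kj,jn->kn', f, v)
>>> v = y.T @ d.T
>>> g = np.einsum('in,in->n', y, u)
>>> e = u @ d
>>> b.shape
(37, 7)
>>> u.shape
(7, 29)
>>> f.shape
(29, 7)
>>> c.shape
(37, 19)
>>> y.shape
(7, 29)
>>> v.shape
(29, 29)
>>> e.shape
(7, 7)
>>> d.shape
(29, 7)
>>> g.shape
(29,)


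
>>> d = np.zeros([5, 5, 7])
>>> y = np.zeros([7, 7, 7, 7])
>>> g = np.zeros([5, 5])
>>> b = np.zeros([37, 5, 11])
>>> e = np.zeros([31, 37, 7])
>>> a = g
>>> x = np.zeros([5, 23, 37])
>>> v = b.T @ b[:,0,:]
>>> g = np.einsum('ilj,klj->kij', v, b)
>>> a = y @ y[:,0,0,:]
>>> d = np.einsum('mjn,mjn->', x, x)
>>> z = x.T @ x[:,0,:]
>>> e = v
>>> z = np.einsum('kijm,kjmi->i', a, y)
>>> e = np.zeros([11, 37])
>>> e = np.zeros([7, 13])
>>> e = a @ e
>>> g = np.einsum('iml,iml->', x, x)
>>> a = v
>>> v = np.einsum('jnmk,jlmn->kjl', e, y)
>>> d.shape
()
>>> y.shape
(7, 7, 7, 7)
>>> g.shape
()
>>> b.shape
(37, 5, 11)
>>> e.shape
(7, 7, 7, 13)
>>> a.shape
(11, 5, 11)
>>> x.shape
(5, 23, 37)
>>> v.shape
(13, 7, 7)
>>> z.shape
(7,)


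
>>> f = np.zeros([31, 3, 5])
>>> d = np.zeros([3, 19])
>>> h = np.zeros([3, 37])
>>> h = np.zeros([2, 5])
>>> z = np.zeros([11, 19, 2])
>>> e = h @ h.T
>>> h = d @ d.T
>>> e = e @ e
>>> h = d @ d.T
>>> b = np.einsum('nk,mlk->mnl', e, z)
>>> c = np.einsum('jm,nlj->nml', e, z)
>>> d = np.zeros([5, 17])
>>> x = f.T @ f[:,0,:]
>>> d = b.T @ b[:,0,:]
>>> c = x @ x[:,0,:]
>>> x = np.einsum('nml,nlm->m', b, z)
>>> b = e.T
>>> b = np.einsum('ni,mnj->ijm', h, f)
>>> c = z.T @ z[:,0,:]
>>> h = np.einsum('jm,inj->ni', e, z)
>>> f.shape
(31, 3, 5)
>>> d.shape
(19, 2, 19)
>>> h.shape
(19, 11)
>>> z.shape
(11, 19, 2)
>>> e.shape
(2, 2)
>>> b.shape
(3, 5, 31)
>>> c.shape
(2, 19, 2)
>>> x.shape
(2,)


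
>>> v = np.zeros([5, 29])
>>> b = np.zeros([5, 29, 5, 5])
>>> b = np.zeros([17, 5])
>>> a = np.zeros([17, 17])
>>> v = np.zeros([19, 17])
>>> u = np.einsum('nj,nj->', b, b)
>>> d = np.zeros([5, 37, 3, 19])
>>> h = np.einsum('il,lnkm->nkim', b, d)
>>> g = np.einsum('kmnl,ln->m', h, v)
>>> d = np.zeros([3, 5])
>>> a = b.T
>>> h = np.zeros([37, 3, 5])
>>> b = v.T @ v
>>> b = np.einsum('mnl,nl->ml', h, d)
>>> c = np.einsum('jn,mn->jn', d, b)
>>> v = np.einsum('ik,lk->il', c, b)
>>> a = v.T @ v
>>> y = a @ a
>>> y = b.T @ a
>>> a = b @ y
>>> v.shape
(3, 37)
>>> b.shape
(37, 5)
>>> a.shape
(37, 37)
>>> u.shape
()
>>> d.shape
(3, 5)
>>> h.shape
(37, 3, 5)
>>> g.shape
(3,)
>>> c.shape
(3, 5)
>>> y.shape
(5, 37)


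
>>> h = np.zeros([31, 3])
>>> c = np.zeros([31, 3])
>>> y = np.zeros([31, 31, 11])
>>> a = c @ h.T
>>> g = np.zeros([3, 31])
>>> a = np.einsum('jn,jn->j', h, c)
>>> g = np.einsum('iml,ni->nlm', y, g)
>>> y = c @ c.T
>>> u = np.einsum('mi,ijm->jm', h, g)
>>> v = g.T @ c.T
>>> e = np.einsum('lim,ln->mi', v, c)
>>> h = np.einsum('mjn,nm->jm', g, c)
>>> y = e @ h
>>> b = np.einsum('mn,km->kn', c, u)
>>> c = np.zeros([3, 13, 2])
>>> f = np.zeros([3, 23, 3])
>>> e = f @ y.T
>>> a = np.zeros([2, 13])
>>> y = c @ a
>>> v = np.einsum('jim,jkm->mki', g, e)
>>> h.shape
(11, 3)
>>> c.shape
(3, 13, 2)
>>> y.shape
(3, 13, 13)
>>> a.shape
(2, 13)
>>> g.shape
(3, 11, 31)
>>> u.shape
(11, 31)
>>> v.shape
(31, 23, 11)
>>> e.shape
(3, 23, 31)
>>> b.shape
(11, 3)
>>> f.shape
(3, 23, 3)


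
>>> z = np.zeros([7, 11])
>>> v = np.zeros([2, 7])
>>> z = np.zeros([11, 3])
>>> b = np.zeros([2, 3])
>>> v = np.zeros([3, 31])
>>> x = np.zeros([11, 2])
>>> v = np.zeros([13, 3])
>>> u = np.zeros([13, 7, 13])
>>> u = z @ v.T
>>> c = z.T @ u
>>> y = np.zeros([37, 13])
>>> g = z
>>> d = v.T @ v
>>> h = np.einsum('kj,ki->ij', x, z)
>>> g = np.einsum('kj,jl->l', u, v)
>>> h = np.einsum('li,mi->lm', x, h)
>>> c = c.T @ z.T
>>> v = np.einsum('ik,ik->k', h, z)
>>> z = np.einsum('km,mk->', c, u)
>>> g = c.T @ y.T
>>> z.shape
()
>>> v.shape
(3,)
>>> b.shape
(2, 3)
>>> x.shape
(11, 2)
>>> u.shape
(11, 13)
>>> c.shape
(13, 11)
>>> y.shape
(37, 13)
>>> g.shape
(11, 37)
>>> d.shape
(3, 3)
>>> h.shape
(11, 3)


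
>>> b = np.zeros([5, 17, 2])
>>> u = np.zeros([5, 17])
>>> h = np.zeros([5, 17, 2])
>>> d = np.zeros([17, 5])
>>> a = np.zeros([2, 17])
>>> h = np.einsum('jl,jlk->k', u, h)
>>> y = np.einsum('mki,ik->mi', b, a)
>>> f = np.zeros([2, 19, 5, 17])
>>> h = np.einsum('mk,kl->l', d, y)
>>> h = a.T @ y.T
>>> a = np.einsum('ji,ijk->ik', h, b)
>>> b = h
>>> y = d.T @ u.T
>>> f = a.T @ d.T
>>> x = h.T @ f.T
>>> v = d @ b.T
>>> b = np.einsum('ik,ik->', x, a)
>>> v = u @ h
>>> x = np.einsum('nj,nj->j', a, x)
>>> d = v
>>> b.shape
()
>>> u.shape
(5, 17)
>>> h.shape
(17, 5)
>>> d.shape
(5, 5)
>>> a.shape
(5, 2)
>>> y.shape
(5, 5)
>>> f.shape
(2, 17)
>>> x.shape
(2,)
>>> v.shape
(5, 5)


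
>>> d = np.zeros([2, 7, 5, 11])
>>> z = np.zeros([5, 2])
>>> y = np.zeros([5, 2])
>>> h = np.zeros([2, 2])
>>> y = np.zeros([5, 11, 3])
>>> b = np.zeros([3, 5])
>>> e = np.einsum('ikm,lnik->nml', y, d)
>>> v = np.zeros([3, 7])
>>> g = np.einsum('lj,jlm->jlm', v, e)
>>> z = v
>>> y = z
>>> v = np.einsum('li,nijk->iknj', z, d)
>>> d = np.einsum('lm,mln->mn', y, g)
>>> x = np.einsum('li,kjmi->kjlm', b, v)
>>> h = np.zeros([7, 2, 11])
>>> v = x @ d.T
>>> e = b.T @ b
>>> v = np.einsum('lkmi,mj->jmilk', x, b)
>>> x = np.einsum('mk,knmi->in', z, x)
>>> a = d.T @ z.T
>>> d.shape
(7, 2)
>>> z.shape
(3, 7)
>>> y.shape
(3, 7)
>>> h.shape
(7, 2, 11)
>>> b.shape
(3, 5)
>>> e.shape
(5, 5)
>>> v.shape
(5, 3, 2, 7, 11)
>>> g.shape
(7, 3, 2)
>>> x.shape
(2, 11)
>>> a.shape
(2, 3)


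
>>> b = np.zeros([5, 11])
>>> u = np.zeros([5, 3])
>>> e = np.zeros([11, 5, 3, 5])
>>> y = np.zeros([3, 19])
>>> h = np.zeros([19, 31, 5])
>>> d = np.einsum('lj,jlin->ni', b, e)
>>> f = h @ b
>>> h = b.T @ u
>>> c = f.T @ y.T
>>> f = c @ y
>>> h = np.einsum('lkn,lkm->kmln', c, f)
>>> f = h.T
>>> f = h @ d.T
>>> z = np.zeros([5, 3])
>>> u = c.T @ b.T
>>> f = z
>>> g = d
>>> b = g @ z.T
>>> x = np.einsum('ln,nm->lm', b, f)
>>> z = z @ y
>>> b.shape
(5, 5)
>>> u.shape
(3, 31, 5)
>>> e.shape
(11, 5, 3, 5)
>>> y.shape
(3, 19)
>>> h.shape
(31, 19, 11, 3)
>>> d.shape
(5, 3)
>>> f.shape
(5, 3)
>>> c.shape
(11, 31, 3)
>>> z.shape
(5, 19)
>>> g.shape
(5, 3)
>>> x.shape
(5, 3)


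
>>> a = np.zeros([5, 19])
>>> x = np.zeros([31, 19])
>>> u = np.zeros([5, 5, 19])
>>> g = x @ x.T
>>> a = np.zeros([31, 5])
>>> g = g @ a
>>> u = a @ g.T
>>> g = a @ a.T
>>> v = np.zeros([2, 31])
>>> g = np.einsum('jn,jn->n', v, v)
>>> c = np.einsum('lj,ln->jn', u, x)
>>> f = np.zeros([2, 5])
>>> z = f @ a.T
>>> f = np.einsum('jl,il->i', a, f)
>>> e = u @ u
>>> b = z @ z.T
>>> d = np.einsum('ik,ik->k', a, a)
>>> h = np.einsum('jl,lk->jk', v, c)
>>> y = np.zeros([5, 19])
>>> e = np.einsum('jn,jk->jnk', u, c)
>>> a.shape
(31, 5)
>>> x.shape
(31, 19)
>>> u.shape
(31, 31)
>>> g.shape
(31,)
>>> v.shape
(2, 31)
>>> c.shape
(31, 19)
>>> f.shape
(2,)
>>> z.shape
(2, 31)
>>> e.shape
(31, 31, 19)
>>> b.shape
(2, 2)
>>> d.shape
(5,)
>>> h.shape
(2, 19)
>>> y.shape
(5, 19)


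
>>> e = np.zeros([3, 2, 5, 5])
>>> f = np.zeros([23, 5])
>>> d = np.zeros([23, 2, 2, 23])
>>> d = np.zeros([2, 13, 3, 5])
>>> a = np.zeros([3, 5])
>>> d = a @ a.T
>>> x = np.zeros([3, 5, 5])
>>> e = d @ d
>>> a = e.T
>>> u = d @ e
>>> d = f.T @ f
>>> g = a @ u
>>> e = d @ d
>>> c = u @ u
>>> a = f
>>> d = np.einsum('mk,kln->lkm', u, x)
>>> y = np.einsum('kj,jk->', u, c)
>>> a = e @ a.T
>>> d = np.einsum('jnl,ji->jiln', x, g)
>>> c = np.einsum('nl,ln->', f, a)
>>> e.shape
(5, 5)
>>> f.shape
(23, 5)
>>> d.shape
(3, 3, 5, 5)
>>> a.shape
(5, 23)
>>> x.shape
(3, 5, 5)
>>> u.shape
(3, 3)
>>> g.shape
(3, 3)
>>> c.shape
()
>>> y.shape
()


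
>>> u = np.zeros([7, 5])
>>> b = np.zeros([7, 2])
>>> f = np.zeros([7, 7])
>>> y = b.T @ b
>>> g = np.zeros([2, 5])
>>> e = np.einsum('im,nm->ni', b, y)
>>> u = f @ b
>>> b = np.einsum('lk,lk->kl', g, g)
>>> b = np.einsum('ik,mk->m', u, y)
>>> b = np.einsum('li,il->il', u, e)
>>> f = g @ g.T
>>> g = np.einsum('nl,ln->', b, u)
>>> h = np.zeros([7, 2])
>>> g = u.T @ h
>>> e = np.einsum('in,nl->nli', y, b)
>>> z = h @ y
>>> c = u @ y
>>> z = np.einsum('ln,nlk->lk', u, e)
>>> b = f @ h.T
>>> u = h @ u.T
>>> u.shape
(7, 7)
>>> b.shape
(2, 7)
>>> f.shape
(2, 2)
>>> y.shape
(2, 2)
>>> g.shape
(2, 2)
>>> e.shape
(2, 7, 2)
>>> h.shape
(7, 2)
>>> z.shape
(7, 2)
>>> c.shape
(7, 2)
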